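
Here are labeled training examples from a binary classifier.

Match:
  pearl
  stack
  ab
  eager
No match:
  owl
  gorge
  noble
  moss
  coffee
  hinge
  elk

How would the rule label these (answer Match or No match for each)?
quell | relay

No match, Match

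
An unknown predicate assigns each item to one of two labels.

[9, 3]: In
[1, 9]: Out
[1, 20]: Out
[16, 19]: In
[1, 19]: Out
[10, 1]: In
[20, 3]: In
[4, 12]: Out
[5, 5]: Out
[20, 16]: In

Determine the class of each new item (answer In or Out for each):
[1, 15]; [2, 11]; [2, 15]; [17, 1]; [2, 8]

Out, Out, Out, In, Out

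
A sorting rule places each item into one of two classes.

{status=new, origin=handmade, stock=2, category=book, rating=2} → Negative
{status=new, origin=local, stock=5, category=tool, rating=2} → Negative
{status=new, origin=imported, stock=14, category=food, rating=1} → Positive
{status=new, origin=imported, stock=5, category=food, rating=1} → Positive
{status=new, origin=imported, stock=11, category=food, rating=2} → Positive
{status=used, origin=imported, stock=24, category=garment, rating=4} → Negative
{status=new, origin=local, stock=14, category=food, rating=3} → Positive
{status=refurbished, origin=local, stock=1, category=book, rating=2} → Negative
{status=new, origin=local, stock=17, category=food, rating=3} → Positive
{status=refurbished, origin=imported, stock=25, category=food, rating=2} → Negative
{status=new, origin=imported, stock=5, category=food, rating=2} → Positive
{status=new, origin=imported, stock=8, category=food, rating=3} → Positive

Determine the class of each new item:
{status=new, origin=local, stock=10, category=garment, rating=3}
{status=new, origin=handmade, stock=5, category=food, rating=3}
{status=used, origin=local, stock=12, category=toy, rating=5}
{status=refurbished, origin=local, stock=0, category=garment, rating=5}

Negative, Positive, Negative, Negative

A rule that fits every label: category is food AND status is new — true of each 'Positive' example, false of each 'Negative' one.
{status=new, origin=local, stock=10, category=garment, rating=3}: category is garment, status is new — fails the rule, so Negative. {status=new, origin=handmade, stock=5, category=food, rating=3}: category is food, status is new — passes, so Positive. {status=used, origin=local, stock=12, category=toy, rating=5}: category is toy, status is used — fails the rule, so Negative. {status=refurbished, origin=local, stock=0, category=garment, rating=5}: category is garment, status is refurbished — fails the rule, so Negative.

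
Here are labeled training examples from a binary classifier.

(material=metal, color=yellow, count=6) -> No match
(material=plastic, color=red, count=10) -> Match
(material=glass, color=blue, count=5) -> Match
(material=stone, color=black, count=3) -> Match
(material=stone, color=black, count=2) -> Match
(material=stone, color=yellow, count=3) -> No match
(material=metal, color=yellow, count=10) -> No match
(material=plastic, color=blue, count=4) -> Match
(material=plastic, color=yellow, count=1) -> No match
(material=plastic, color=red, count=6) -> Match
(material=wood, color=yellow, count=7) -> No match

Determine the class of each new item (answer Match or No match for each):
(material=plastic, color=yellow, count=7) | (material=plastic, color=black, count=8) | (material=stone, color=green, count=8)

Every 'Match' example satisfies: color is not yellow. None of the 'No match' examples do.
No match: (material=plastic, color=yellow, count=7), since color is yellow. Match: (material=plastic, color=black, count=8), since color is black. Match: (material=stone, color=green, count=8), since color is green.

No match, Match, Match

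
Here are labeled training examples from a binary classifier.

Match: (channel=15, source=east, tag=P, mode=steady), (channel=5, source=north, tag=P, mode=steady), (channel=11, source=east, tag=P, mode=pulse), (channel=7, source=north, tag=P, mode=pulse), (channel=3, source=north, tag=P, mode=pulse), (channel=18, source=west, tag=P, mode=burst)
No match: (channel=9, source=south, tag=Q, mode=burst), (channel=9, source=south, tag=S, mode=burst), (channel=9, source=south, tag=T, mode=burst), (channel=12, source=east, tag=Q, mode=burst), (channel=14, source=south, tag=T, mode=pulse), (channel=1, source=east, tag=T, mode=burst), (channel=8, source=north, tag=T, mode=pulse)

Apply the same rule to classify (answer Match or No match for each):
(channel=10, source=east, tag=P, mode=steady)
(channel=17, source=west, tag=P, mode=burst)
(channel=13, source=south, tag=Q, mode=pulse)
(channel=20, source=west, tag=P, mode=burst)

All 'Match' examples share one property — tag is P — and every 'No match' example lacks it.
Match: (channel=10, source=east, tag=P, mode=steady), since tag is P. Match: (channel=17, source=west, tag=P, mode=burst), since tag is P. No match: (channel=13, source=south, tag=Q, mode=pulse), since tag is Q. Match: (channel=20, source=west, tag=P, mode=burst), since tag is P.

Match, Match, No match, Match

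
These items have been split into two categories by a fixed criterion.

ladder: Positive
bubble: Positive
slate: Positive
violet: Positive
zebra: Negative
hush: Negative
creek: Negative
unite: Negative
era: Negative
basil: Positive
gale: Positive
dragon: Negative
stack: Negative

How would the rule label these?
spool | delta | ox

All 'Positive' examples share one property — contains 'l' — and every 'Negative' example lacks it.
spool — has 'l', hence Positive. delta — has 'l', hence Positive. ox — no 'l', hence Negative.

Positive, Positive, Negative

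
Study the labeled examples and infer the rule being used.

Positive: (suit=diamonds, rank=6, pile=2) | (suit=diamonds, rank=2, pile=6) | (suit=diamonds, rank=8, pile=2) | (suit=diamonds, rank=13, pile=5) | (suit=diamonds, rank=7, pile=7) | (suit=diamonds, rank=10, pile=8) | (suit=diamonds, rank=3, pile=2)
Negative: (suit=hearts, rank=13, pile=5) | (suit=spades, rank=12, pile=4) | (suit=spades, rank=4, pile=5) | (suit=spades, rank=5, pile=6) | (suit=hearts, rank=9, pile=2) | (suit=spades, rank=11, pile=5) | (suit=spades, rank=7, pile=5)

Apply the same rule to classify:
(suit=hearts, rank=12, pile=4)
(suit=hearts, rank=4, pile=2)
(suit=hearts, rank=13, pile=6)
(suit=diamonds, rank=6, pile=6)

Negative, Negative, Negative, Positive

The distinguishing property — suit is diamonds — holds for all the 'Positive' cases and none of the 'Negative' cases.
(suit=hearts, rank=12, pile=4) → suit is hearts → Negative. (suit=hearts, rank=4, pile=2) → suit is hearts → Negative. (suit=hearts, rank=13, pile=6) → suit is hearts → Negative. (suit=diamonds, rank=6, pile=6) → suit is diamonds → Positive.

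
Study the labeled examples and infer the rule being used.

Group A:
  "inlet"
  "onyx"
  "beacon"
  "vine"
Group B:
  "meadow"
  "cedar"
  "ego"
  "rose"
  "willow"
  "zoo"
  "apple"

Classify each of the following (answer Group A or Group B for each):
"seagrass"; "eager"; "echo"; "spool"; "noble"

Group B, Group B, Group B, Group B, Group A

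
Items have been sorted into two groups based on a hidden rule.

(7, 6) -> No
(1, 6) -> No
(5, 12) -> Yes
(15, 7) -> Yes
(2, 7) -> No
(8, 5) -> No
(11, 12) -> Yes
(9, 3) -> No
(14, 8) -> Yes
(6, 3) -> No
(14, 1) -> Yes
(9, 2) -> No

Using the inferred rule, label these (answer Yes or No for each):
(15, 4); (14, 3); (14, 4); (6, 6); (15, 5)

Yes, Yes, Yes, No, Yes

The distinguishing property — sum ≥ 15 — holds for all the 'Yes' cases and none of the 'No' cases.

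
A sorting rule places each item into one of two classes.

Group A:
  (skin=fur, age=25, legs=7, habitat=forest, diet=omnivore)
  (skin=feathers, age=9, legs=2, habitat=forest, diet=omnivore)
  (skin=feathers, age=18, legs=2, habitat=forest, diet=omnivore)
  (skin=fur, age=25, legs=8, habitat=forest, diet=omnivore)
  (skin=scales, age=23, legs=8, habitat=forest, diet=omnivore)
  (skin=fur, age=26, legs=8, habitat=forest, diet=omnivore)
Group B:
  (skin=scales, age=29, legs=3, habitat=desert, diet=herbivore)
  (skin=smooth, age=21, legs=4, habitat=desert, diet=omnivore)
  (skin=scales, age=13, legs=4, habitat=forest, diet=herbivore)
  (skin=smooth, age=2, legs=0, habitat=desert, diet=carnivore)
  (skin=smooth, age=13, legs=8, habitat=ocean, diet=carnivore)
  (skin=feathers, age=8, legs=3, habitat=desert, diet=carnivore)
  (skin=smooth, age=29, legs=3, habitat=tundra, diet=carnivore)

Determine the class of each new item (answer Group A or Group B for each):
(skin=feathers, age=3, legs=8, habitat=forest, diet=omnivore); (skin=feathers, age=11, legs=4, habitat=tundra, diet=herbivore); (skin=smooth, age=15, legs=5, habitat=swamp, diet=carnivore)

Group A, Group B, Group B

'Group A' ⟺ habitat is forest AND diet is omnivore.
(skin=feathers, age=3, legs=8, habitat=forest, diet=omnivore) — habitat is forest, diet is omnivore, hence Group A. (skin=feathers, age=11, legs=4, habitat=tundra, diet=herbivore) — habitat is tundra, diet is herbivore, hence Group B. (skin=smooth, age=15, legs=5, habitat=swamp, diet=carnivore) — habitat is swamp, diet is carnivore, hence Group B.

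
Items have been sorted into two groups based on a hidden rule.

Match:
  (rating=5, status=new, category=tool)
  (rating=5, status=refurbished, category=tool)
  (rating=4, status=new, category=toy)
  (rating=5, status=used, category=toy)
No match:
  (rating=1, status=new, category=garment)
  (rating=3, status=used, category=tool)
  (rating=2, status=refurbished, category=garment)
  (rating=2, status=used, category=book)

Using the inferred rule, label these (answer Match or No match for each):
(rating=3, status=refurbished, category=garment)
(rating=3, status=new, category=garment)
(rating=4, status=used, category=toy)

No match, No match, Match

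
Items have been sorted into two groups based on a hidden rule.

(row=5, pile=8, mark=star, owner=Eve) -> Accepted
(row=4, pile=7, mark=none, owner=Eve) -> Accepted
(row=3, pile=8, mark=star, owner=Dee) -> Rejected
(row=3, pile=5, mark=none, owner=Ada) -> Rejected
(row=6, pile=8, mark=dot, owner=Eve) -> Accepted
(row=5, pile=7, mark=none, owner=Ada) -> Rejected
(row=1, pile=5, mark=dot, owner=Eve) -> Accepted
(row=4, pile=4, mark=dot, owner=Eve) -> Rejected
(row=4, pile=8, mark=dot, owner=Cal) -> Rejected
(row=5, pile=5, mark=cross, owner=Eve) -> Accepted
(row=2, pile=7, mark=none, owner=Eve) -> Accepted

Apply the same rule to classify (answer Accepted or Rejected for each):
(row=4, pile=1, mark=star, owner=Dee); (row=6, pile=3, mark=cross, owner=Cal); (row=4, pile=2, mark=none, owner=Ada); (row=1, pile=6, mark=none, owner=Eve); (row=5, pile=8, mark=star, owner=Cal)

Rejected, Rejected, Rejected, Accepted, Rejected

Every 'Accepted' example satisfies: owner is Eve AND pile ≥ 5. None of the 'Rejected' examples do.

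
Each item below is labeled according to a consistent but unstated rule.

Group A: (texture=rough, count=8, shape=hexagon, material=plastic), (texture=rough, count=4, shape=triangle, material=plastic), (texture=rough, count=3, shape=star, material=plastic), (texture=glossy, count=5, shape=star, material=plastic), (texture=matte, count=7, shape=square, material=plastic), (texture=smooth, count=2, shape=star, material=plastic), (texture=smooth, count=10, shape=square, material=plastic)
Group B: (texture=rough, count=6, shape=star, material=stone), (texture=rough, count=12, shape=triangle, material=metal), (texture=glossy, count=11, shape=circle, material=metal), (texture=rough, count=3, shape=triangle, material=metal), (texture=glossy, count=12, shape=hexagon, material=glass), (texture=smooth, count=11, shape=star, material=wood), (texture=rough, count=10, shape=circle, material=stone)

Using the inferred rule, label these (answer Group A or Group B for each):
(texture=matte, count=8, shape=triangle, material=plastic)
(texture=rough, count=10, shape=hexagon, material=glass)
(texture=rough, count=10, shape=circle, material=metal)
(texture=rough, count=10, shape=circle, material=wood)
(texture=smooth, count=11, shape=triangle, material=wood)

Group A, Group B, Group B, Group B, Group B

All 'Group A' examples share one property — material is plastic — and every 'Group B' example lacks it.
(texture=matte, count=8, shape=triangle, material=plastic): material is plastic — satisfies this, so Group A.
(texture=rough, count=10, shape=hexagon, material=glass): material is glass — fails the rule, so Group B.
(texture=rough, count=10, shape=circle, material=metal): material is metal — fails the rule, so Group B.
(texture=rough, count=10, shape=circle, material=wood): material is wood — fails the rule, so Group B.
(texture=smooth, count=11, shape=triangle, material=wood): material is wood — fails the rule, so Group B.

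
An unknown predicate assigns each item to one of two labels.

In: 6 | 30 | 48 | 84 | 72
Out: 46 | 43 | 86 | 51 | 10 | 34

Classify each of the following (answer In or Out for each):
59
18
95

Out, In, Out

Checking candidate rules against both groups, what survives is: multiple of 6.
59: Out (59 = 6·9 + 5). 18: In (18 = 6·3). 95: Out (95 = 6·15 + 5).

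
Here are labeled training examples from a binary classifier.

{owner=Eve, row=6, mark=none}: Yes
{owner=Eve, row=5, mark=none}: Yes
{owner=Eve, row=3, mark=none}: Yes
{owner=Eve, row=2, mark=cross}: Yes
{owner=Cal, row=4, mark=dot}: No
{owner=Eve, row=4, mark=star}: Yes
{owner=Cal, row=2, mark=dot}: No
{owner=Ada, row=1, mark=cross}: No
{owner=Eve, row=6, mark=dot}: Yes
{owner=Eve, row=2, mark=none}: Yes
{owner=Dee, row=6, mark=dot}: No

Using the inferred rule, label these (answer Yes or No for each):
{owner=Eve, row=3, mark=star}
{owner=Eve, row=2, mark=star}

Yes, Yes

One predicate separates the groups cleanly: owner is Eve.
Yes: {owner=Eve, row=3, mark=star}, since owner is Eve.
Yes: {owner=Eve, row=2, mark=star}, since owner is Eve.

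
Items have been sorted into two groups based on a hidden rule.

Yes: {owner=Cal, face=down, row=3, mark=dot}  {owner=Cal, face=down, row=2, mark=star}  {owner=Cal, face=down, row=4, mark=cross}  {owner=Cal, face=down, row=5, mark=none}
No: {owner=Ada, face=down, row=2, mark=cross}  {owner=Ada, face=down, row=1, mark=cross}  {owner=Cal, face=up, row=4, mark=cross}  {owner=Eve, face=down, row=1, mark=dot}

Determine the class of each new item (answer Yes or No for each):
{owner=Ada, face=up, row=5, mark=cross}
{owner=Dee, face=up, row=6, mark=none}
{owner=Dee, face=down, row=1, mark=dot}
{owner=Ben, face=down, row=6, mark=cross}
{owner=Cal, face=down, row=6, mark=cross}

No, No, No, No, Yes

The rule appears to be: owner is Cal AND face is down.
{owner=Ada, face=up, row=5, mark=cross} → owner is Ada, face is up → No. {owner=Dee, face=up, row=6, mark=none} → owner is Dee, face is up → No. {owner=Dee, face=down, row=1, mark=dot} → owner is Dee, face is down → No. {owner=Ben, face=down, row=6, mark=cross} → owner is Ben, face is down → No. {owner=Cal, face=down, row=6, mark=cross} → owner is Cal, face is down → Yes.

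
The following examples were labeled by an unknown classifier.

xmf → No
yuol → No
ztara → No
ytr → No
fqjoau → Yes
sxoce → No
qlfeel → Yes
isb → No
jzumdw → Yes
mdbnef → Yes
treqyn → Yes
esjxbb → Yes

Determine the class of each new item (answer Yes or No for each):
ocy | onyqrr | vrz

'Yes' ⟺ length 6.
ocy → length 3 → No.
onyqrr → length 6 → Yes.
vrz → length 3 → No.

No, Yes, No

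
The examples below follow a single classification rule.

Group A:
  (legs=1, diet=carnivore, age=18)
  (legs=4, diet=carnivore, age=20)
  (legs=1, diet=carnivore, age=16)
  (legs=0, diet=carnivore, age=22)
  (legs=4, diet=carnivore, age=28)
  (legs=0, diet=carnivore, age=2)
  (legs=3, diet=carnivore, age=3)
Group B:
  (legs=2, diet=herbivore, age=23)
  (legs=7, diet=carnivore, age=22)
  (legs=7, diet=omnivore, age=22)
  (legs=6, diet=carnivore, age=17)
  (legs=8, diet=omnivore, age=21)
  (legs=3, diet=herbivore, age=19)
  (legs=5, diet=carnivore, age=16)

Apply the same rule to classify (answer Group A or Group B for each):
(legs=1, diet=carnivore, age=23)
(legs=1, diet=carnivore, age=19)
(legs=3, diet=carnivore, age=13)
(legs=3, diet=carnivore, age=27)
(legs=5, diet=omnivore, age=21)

Group A, Group A, Group A, Group A, Group B

Rule: diet is carnivore AND legs ≤ 4. This holds for each 'Group A' example and fails for each 'Group B' one.
(legs=1, diet=carnivore, age=23): diet is carnivore, legs = 1 — passes, so Group A. (legs=1, diet=carnivore, age=19): diet is carnivore, legs = 1 — passes, so Group A. (legs=3, diet=carnivore, age=13): diet is carnivore, legs = 3 — passes, so Group A. (legs=3, diet=carnivore, age=27): diet is carnivore, legs = 3 — passes, so Group A. (legs=5, diet=omnivore, age=21): diet is omnivore, legs = 5 — doesn't match, so Group B.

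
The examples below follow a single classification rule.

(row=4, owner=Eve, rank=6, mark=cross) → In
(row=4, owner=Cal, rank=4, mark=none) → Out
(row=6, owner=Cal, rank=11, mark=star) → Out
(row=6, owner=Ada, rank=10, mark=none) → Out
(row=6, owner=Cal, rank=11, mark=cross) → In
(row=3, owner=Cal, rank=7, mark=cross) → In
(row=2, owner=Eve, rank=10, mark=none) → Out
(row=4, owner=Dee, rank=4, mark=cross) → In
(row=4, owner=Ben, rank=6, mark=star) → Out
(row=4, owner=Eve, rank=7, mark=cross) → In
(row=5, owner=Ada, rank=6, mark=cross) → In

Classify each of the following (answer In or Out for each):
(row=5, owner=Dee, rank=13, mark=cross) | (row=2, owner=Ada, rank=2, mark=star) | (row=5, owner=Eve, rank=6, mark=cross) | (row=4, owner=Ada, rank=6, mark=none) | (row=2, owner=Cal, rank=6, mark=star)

In, Out, In, Out, Out

The classifier is using: mark is cross.
(row=5, owner=Dee, rank=13, mark=cross): mark is cross — qualifies, so In. (row=2, owner=Ada, rank=2, mark=star): mark is star — doesn't match, so Out. (row=5, owner=Eve, rank=6, mark=cross): mark is cross — qualifies, so In. (row=4, owner=Ada, rank=6, mark=none): mark is none — doesn't match, so Out. (row=2, owner=Cal, rank=6, mark=star): mark is star — doesn't match, so Out.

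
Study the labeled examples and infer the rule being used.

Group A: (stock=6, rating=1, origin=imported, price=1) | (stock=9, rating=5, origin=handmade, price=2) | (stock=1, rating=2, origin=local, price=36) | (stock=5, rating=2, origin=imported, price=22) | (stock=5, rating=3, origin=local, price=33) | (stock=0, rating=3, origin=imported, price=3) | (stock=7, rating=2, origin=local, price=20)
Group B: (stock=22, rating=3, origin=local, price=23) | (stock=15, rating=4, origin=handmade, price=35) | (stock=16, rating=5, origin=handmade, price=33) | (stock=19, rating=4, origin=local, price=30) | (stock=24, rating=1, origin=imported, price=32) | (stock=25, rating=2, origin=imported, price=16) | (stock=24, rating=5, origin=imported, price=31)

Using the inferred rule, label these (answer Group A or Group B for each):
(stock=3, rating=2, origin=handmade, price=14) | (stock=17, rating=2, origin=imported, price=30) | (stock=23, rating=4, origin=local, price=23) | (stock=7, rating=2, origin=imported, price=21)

Group A, Group B, Group B, Group A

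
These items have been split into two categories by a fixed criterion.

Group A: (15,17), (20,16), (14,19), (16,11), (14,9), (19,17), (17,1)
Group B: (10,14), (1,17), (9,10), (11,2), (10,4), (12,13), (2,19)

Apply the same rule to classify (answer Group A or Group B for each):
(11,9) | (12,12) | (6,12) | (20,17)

Group B, Group B, Group B, Group A

The common property of the 'Group A' items is: first ≥ 13. No 'Group B' item has it.
(11,9): first 11 — does not fit, so Group B.
(12,12): first 12 — does not fit, so Group B.
(6,12): first 6 — does not fit, so Group B.
(20,17): first 20 — fits, so Group A.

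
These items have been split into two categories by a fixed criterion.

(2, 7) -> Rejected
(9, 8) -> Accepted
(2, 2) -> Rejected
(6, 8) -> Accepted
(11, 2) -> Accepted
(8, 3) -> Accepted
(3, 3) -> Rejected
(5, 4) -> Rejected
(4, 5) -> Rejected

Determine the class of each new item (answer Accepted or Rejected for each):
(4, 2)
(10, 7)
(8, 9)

Rejected, Accepted, Accepted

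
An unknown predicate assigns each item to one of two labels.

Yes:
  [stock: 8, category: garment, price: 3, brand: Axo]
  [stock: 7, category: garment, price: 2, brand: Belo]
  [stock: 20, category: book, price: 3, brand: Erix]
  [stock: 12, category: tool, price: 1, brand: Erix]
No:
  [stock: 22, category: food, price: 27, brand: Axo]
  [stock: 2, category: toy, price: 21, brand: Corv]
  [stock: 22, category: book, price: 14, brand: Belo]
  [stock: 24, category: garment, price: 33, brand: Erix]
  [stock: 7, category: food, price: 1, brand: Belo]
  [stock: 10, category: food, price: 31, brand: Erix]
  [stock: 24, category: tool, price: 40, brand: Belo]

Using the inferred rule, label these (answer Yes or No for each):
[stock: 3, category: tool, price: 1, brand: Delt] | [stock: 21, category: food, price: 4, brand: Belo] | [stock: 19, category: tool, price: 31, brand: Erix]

The distinguishing property — category is not food AND price ≤ 3 — holds for all the 'Yes' cases and none of the 'No' cases.

Yes, No, No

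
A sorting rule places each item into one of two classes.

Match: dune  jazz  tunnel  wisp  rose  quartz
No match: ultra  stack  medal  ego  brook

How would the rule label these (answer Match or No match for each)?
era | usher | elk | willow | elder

No match, No match, No match, Match, No match

The rule appears to be: even length.
No match: era, since length 3. No match: usher, since length 5. No match: elk, since length 3. Match: willow, since length 6. No match: elder, since length 5.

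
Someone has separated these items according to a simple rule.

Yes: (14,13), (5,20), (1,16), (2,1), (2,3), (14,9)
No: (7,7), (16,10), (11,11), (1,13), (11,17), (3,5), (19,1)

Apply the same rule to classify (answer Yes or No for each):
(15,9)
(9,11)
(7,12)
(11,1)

No, No, Yes, No

The simplest hypothesis consistent with all the labels is: sum is odd.
(15,9): No (15+9 = 24). (9,11): No (9+11 = 20). (7,12): Yes (7+12 = 19). (11,1): No (11+1 = 12).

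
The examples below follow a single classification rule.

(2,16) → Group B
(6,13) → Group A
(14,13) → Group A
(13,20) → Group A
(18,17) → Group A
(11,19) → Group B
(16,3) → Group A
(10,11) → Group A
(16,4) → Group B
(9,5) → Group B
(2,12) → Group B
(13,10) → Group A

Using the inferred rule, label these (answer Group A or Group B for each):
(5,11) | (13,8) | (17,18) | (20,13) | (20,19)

Group B, Group A, Group A, Group A, Group A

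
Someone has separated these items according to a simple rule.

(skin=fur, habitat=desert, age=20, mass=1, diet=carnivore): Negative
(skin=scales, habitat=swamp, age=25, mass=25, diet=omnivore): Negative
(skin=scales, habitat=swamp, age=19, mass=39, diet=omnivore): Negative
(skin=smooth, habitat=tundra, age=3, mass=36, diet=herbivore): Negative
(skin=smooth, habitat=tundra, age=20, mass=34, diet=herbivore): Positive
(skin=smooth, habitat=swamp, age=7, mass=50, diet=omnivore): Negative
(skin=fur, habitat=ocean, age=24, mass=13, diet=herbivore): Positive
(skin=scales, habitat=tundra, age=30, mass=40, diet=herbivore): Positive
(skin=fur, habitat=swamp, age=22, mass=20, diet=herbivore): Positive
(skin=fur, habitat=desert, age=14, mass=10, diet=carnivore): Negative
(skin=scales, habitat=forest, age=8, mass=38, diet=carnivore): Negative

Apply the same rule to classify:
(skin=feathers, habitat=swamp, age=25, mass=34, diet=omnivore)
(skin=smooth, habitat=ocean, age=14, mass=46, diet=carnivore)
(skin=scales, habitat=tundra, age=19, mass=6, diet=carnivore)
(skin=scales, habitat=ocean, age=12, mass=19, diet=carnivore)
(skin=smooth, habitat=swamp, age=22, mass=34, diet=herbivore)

Rule: diet is herbivore AND age ≥ 7. This holds for each 'Positive' example and fails for each 'Negative' one.
(skin=feathers, habitat=swamp, age=25, mass=34, diet=omnivore): diet is omnivore, age = 25 — doesn't match, so Negative.
(skin=smooth, habitat=ocean, age=14, mass=46, diet=carnivore): diet is carnivore, age = 14 — doesn't match, so Negative.
(skin=scales, habitat=tundra, age=19, mass=6, diet=carnivore): diet is carnivore, age = 19 — doesn't match, so Negative.
(skin=scales, habitat=ocean, age=12, mass=19, diet=carnivore): diet is carnivore, age = 12 — doesn't match, so Negative.
(skin=smooth, habitat=swamp, age=22, mass=34, diet=herbivore): diet is herbivore, age = 22 — checks out, so Positive.

Negative, Negative, Negative, Negative, Positive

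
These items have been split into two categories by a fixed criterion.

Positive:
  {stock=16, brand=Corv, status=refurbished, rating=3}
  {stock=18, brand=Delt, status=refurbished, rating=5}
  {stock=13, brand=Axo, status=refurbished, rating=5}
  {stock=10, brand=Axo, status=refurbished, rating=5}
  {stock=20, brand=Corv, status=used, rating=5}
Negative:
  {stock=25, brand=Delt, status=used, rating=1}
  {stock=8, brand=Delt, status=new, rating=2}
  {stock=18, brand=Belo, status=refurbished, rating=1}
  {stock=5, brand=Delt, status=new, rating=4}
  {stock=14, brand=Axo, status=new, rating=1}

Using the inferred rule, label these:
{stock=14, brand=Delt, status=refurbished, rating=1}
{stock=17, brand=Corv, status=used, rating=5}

The pattern is that an item is 'Positive' exactly when: rating ≥ 3 AND stock ≥ 8.
{stock=14, brand=Delt, status=refurbished, rating=1}: rating = 1, stock = 14, does not satisfy this → Negative. {stock=17, brand=Corv, status=used, rating=5}: rating = 5, stock = 17, passes → Positive.

Negative, Positive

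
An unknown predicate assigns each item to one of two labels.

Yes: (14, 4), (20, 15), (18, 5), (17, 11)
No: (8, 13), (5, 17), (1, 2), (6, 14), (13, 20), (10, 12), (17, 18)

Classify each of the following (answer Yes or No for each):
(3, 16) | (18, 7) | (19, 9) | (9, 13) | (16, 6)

No, Yes, Yes, No, Yes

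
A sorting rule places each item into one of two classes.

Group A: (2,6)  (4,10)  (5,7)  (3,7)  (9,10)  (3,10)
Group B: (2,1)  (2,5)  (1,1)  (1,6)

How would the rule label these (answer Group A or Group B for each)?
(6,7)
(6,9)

Group A, Group A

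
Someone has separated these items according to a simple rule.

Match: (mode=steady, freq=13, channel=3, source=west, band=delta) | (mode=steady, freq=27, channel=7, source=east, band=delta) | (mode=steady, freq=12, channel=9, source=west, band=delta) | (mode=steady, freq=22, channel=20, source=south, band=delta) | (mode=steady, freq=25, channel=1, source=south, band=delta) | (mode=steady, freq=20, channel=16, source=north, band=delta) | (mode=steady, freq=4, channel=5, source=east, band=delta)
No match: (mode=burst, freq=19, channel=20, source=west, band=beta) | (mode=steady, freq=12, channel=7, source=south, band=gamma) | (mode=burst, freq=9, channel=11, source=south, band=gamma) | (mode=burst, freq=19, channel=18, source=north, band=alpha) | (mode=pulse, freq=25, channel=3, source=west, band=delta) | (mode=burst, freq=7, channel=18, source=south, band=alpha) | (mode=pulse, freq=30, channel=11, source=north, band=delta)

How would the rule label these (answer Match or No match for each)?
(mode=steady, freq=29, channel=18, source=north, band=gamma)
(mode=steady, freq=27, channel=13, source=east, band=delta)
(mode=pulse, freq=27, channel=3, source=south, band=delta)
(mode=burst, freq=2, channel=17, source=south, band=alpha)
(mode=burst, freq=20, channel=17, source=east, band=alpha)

No match, Match, No match, No match, No match

The distinguishing property — band is delta AND mode is steady — holds for all the 'Match' cases and none of the 'No match' cases.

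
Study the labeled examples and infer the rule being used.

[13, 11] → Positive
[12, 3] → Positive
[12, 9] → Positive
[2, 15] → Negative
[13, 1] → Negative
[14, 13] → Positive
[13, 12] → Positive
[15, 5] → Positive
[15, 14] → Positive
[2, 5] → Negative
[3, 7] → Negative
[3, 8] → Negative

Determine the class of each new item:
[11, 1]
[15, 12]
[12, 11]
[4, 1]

Every 'Positive' example satisfies: first > second AND sum ≥ 15. None of the 'Negative' examples do.

Negative, Positive, Positive, Negative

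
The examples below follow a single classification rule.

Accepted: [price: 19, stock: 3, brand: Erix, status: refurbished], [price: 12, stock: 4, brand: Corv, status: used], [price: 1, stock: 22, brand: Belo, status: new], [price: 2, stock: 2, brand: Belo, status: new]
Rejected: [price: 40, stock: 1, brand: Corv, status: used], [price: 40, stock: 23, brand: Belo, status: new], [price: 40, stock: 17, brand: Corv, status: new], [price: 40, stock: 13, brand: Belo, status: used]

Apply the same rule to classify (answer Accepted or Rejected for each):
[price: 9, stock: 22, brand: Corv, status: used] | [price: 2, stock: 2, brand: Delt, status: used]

Every 'Accepted' example satisfies: price ≤ 19. None of the 'Rejected' examples do.
Accepted: [price: 9, stock: 22, brand: Corv, status: used], since price = 9. Accepted: [price: 2, stock: 2, brand: Delt, status: used], since price = 2.

Accepted, Accepted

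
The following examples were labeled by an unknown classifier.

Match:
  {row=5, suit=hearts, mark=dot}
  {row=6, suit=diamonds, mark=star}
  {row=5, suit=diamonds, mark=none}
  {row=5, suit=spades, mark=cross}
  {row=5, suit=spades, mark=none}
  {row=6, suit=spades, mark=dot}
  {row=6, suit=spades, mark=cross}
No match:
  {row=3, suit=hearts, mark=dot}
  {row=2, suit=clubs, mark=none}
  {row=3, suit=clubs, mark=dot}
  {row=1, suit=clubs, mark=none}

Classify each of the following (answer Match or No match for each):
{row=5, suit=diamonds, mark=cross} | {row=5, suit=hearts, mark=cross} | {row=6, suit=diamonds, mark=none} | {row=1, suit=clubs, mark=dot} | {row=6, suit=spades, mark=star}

Match, Match, Match, No match, Match

The common property of the 'Match' items is: row ≥ 5. No 'No match' item has it.
{row=5, suit=diamonds, mark=cross}: row = 5, has this property → Match. {row=5, suit=hearts, mark=cross}: row = 5, has this property → Match. {row=6, suit=diamonds, mark=none}: row = 6, has this property → Match. {row=1, suit=clubs, mark=dot}: row = 1, fails the rule → No match. {row=6, suit=spades, mark=star}: row = 6, has this property → Match.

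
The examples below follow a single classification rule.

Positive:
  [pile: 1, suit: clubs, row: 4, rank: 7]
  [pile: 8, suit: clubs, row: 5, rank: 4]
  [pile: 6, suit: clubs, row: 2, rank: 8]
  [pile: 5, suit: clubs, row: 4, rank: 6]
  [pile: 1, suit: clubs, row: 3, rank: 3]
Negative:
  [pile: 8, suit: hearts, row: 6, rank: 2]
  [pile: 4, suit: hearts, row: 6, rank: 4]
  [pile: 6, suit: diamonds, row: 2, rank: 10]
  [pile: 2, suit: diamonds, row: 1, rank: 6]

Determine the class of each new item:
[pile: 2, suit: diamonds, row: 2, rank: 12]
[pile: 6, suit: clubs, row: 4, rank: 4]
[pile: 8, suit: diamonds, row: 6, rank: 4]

Negative, Positive, Negative

Every 'Positive' example satisfies: suit is clubs. None of the 'Negative' examples do.
[pile: 2, suit: diamonds, row: 2, rank: 12]: suit is diamonds — lacks this property, so Negative.
[pile: 6, suit: clubs, row: 4, rank: 4]: suit is clubs — checks out, so Positive.
[pile: 8, suit: diamonds, row: 6, rank: 4]: suit is diamonds — lacks this property, so Negative.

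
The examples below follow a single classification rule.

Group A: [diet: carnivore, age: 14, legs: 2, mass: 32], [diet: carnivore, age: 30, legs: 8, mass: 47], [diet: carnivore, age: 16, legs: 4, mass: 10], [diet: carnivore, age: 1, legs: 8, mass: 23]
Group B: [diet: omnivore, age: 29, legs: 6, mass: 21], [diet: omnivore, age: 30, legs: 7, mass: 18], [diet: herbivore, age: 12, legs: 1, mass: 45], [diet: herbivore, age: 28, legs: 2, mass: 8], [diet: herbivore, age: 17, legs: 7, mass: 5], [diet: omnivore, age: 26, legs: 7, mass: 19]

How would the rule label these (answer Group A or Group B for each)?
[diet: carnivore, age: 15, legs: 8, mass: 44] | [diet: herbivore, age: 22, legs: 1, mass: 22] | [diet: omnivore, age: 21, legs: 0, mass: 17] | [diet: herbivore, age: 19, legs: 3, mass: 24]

Group A, Group B, Group B, Group B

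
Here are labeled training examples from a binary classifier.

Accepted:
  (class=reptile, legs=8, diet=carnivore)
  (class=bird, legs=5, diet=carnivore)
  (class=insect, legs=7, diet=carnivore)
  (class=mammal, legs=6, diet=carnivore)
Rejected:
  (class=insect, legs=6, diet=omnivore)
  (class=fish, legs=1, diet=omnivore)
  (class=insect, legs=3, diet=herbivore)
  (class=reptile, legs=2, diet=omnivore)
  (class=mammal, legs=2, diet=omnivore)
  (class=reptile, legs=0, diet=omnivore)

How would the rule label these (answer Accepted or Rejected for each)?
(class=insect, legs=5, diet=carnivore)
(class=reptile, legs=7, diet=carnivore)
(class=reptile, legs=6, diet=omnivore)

Accepted, Accepted, Rejected

A rule that fits every label: diet is carnivore — true of each 'Accepted' example, false of each 'Rejected' one.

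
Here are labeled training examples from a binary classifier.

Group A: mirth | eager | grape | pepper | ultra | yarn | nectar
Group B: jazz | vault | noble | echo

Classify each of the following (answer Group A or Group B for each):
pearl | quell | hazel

Rule: contains 'r'. This holds for each 'Group A' example and fails for each 'Group B' one.

Group A, Group B, Group B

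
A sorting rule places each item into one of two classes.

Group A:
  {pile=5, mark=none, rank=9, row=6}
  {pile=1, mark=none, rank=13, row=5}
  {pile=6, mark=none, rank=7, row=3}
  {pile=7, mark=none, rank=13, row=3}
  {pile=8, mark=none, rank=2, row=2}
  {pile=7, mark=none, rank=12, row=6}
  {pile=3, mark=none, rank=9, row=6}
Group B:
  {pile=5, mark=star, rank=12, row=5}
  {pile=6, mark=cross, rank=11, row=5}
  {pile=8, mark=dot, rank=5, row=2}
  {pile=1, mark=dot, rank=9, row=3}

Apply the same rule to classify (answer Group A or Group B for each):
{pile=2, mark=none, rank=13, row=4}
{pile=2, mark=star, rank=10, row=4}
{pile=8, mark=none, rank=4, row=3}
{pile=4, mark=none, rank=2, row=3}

Group A, Group B, Group A, Group A

The common property of the 'Group A' items is: mark is none. No 'Group B' item has it.
{pile=2, mark=none, rank=13, row=4}: mark is none, matches → Group A.
{pile=2, mark=star, rank=10, row=4}: mark is star, does not pass → Group B.
{pile=8, mark=none, rank=4, row=3}: mark is none, matches → Group A.
{pile=4, mark=none, rank=2, row=3}: mark is none, matches → Group A.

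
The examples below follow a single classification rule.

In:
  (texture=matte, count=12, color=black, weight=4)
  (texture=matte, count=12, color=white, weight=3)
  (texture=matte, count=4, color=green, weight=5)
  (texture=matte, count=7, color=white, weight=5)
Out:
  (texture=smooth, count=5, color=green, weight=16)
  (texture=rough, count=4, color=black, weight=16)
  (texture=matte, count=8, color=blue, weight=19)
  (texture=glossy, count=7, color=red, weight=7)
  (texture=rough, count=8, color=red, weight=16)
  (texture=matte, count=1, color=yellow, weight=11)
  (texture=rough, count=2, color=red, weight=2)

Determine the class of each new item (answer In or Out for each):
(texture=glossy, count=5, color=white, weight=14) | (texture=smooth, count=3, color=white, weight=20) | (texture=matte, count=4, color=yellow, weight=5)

The distinguishing property — texture is matte AND weight ≤ 5 — holds for all the 'In' cases and none of the 'Out' cases.
(texture=glossy, count=5, color=white, weight=14): Out (texture is glossy, weight = 14).
(texture=smooth, count=3, color=white, weight=20): Out (texture is smooth, weight = 20).
(texture=matte, count=4, color=yellow, weight=5): In (texture is matte, weight = 5).

Out, Out, In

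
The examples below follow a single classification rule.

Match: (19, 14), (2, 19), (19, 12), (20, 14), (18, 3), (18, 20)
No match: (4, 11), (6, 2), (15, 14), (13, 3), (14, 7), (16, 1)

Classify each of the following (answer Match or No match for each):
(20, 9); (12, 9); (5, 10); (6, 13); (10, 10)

Match, No match, No match, No match, No match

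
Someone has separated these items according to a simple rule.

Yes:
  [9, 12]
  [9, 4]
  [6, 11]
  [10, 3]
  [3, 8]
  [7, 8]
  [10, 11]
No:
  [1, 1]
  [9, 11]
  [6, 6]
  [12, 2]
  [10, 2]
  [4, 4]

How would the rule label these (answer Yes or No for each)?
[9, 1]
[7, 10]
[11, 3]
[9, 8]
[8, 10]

The pattern is that an item is 'Yes' exactly when: sum is odd.

No, Yes, No, Yes, No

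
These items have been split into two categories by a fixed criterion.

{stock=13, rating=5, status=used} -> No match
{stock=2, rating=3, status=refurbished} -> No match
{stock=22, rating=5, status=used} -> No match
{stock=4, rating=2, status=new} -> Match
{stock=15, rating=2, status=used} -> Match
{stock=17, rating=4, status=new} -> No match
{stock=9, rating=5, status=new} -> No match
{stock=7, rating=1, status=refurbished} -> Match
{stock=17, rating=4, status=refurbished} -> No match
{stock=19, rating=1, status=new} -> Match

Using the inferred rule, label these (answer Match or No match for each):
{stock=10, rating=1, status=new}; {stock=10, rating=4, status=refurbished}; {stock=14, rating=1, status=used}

'Match' ⟺ rating ≤ 2.
Match: {stock=10, rating=1, status=new}, since rating = 1.
No match: {stock=10, rating=4, status=refurbished}, since rating = 4.
Match: {stock=14, rating=1, status=used}, since rating = 1.

Match, No match, Match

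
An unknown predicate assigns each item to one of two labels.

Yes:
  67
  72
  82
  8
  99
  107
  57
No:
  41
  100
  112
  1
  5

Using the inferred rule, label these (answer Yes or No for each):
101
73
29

No, Yes, Yes

The distinguishing property — digit sum ≥ 6 — holds for all the 'Yes' cases and none of the 'No' cases.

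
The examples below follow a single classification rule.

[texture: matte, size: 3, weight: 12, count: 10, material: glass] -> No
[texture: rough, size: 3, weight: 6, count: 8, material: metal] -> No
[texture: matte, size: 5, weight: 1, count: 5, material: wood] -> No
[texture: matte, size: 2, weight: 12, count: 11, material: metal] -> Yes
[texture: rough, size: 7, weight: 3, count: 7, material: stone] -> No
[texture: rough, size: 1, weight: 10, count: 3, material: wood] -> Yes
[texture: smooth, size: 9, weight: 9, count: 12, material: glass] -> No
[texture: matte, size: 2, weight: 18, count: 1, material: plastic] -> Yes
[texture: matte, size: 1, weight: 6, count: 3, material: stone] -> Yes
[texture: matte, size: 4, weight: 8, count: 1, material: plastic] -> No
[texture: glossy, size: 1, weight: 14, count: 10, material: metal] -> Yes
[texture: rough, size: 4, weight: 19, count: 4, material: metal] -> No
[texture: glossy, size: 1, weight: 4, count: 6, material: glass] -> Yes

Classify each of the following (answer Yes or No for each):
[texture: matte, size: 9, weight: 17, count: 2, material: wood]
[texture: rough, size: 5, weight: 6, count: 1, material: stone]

'Yes' ⟺ size ≤ 2.
[texture: matte, size: 9, weight: 17, count: 2, material: wood]: size = 9 — doesn't qualify, so No. [texture: rough, size: 5, weight: 6, count: 1, material: stone]: size = 5 — doesn't qualify, so No.

No, No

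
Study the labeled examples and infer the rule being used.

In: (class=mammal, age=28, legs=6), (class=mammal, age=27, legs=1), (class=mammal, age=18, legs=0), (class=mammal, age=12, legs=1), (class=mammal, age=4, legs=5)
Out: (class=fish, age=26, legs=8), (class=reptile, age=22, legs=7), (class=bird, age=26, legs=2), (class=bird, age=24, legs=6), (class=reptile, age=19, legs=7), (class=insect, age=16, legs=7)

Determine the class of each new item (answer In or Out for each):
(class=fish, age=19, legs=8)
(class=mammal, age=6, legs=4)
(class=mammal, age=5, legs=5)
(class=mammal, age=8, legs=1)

The distinguishing property — class is mammal — holds for all the 'In' cases and none of the 'Out' cases.
Out: (class=fish, age=19, legs=8), since class is fish.
In: (class=mammal, age=6, legs=4), since class is mammal.
In: (class=mammal, age=5, legs=5), since class is mammal.
In: (class=mammal, age=8, legs=1), since class is mammal.

Out, In, In, In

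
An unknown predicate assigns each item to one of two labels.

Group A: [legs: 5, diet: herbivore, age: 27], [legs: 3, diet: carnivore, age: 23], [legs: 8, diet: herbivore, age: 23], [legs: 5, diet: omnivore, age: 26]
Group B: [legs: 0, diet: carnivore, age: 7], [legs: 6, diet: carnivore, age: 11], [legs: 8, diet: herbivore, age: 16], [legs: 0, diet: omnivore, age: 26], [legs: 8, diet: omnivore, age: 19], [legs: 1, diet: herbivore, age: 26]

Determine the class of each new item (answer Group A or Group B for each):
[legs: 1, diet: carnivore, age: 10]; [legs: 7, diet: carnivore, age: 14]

Group B, Group B

The distinguishing property — legs ≥ 3 AND age ≥ 23 — holds for all the 'Group A' cases and none of the 'Group B' cases.
[legs: 1, diet: carnivore, age: 10]: legs = 1, age = 10, does not pass → Group B. [legs: 7, diet: carnivore, age: 14]: legs = 7, age = 14, does not pass → Group B.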